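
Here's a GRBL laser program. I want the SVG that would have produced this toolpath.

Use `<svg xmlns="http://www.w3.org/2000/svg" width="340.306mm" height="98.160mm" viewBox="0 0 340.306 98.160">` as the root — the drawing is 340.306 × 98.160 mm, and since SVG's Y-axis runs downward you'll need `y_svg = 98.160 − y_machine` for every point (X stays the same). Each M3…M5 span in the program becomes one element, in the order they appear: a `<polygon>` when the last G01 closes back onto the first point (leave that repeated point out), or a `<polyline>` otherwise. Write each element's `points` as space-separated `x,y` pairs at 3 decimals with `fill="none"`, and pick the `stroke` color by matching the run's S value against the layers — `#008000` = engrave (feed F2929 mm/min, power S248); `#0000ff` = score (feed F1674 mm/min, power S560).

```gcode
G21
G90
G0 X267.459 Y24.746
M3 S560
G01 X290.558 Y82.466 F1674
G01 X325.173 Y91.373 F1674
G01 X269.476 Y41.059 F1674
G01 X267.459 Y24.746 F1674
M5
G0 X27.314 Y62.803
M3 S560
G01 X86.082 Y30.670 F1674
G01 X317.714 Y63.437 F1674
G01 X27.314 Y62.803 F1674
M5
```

Machine Y-up, SVG Y-down with viewBox height 98.160, so y_svg = 98.160 − y_machine; X carries over. Every run uses S560, so all elements get stroke `#0000ff` (score).

Run 1: The run returns to its start, so emit a `<polygon>` with points (Y-flipped): 267.459,73.414 290.558,15.694 325.173,6.787 269.476,57.101.

Run 2: The run returns to its start, so emit a `<polygon>` with points (Y-flipped): 27.314,35.357 86.082,67.490 317.714,34.723.

<svg xmlns="http://www.w3.org/2000/svg" width="340.306mm" height="98.160mm" viewBox="0 0 340.306 98.160">
  <polygon points="267.459,73.414 290.558,15.694 325.173,6.787 269.476,57.101" fill="none" stroke="#0000ff"/>
  <polygon points="27.314,35.357 86.082,67.490 317.714,34.723" fill="none" stroke="#0000ff"/>
</svg>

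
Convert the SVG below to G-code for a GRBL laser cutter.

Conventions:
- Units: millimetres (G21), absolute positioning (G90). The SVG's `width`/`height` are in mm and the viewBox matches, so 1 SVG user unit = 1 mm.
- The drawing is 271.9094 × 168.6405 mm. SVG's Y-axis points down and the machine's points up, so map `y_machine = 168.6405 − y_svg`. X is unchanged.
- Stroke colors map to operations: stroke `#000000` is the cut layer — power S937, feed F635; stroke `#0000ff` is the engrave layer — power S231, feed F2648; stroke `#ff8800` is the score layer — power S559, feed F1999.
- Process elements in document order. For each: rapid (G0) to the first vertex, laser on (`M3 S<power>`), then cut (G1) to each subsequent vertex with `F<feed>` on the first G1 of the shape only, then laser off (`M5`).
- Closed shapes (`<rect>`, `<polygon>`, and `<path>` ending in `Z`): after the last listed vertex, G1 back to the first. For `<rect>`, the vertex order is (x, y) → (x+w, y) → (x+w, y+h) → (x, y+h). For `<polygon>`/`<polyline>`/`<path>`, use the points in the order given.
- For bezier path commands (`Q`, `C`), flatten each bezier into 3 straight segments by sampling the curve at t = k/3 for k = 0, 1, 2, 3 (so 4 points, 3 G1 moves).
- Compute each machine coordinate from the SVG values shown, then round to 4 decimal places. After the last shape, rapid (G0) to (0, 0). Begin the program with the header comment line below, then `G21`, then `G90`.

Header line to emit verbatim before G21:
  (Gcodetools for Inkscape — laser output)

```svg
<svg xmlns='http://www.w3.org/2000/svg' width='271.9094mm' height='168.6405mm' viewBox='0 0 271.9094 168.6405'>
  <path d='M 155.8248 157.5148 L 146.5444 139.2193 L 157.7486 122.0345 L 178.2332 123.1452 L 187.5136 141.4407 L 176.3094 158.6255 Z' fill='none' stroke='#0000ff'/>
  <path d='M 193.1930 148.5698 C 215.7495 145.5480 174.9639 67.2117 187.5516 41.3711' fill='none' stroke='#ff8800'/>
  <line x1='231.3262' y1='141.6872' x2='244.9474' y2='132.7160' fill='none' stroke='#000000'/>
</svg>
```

(Gcodetools for Inkscape — laser output)
G21
G90
G0 X155.8248 Y11.1257
M3 S231
G1 X146.5444 Y29.4212 F2648
G1 X157.7486 Y46.6060
G1 X178.2332 Y45.4953
G1 X187.5136 Y27.1998
G1 X176.3094 Y10.0150
G1 X155.8248 Y11.1257
M5
G0 X193.1930 Y20.0707
M3 S559
G1 X198.9583 Y43.4636 F1999
G1 X188.4322 Y88.6639
G1 X187.5516 Y127.2694
M5
G0 X231.3262 Y26.9533
M3 S937
G1 X244.9474 Y35.9245 F635
M5
G0 X0.0000 Y0.0000

1 u = 1 mm; y_m = 168.6405 − y.

[1] `<path>` regular polygon, #0000ff→engrave S231 F2648: (155.8248,11.1257) → (146.5444,29.4212) → (157.7486,46.6060) → (178.2332,45.4953) → (187.5136,27.1998) → (176.3094,10.0150) → (155.8248,11.1257) (closed)

[2] `<path>` cubic bezier, #ff8800→score S559 F1999: (193.1930,20.0707) → (198.9583,43.4636) → (188.4322,88.6639) → (187.5516,127.2694)

[3] `<line>` line segment, #000000→cut S937 F635: (231.3262,26.9533) → (244.9474,35.9245)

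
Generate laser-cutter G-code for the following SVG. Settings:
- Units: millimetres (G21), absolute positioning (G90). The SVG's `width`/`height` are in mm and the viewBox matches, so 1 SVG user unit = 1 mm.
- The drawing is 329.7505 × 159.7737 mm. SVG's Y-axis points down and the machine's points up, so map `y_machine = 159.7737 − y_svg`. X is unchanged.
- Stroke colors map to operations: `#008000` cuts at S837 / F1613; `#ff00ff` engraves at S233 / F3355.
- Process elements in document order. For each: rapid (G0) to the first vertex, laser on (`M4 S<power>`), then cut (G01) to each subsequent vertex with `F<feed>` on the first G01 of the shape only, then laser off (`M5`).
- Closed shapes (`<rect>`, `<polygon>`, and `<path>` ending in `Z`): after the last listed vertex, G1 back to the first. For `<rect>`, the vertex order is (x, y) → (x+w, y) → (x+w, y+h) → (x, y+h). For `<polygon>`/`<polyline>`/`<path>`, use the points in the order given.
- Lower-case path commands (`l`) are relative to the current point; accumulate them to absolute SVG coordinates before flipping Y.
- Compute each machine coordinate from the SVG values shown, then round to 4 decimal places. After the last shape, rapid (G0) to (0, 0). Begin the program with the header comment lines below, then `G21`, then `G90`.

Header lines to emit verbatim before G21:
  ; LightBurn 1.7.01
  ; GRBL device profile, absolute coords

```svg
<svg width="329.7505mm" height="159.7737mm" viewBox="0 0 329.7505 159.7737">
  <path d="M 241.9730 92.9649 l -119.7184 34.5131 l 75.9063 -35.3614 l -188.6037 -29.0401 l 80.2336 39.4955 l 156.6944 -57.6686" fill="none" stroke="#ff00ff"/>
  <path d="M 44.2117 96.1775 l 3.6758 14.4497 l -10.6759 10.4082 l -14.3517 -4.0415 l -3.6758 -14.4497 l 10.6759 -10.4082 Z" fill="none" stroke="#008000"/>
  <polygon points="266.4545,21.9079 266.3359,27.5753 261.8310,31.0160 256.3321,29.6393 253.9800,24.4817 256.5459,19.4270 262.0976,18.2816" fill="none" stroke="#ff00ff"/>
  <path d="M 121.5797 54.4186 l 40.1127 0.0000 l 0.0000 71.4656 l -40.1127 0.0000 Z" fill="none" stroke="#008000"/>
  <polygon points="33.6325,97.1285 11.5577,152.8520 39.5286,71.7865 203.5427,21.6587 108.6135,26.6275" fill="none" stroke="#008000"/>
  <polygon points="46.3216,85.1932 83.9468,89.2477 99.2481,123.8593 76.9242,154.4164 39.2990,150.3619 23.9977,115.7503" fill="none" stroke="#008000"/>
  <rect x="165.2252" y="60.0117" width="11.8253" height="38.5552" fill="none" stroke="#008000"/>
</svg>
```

; LightBurn 1.7.01
; GRBL device profile, absolute coords
G21
G90
G0 X241.9730 Y66.8088
M4 S233
G01 X122.2546 Y32.2957 F3355
G01 X198.1609 Y67.6571
G01 X9.5572 Y96.6972
G01 X89.7908 Y57.2017
G01 X246.4852 Y114.8703
M5
G0 X44.2117 Y63.5962
M4 S837
G01 X47.8875 Y49.1465 F1613
G01 X37.2116 Y38.7383
G01 X22.8599 Y42.7798
G01 X19.1841 Y57.2295
G01 X29.8600 Y67.6377
G01 X44.2117 Y63.5962
M5
G0 X266.4545 Y137.8658
M4 S233
G01 X266.3359 Y132.1984 F3355
G01 X261.8310 Y128.7577
G01 X256.3321 Y130.1344
G01 X253.9800 Y135.2920
G01 X256.5459 Y140.3467
G01 X262.0976 Y141.4921
G01 X266.4545 Y137.8658
M5
G0 X121.5797 Y105.3551
M4 S837
G01 X161.6924 Y105.3551 F1613
G01 X161.6924 Y33.8895
G01 X121.5797 Y33.8895
G01 X121.5797 Y105.3551
M5
G0 X33.6325 Y62.6452
M4 S837
G01 X11.5577 Y6.9217 F1613
G01 X39.5286 Y87.9872
G01 X203.5427 Y138.1150
G01 X108.6135 Y133.1462
G01 X33.6325 Y62.6452
M5
G0 X46.3216 Y74.5805
M4 S837
G01 X83.9468 Y70.5260 F1613
G01 X99.2481 Y35.9144
G01 X76.9242 Y5.3573
G01 X39.2990 Y9.4118
G01 X23.9977 Y44.0234
G01 X46.3216 Y74.5805
M5
G0 X165.2252 Y99.7620
M4 S837
G01 X177.0505 Y99.7620 F1613
G01 X177.0505 Y61.2068
G01 X165.2252 Y61.2068
G01 X165.2252 Y99.7620
M5
G0 X0.0000 Y0.0000

Since the viewBox matches the mm dimensions, user units are millimetres directly. The only transform is the Y-flip y_m = 159.7737 − y_svg.

Shape 1 is a open polyline drawn with `<path>`. Its stroke #ff00ff means engrave at S233, F3355. After flipping Y the toolpath is (241.9730,66.8088) → (122.2546,32.2957) → (198.1609,67.6571) → (9.5572,96.6972) → (89.7908,57.2017) → (246.4852,114.8703).

Shape 2 is a regular polygon drawn with `<path>`. Its stroke #008000 means cut at S837, F1613. After flipping Y the toolpath is (44.2117,63.5962) → (47.8875,49.1465) → (37.2116,38.7383) → (22.8599,42.7798) → (19.1841,57.2295) → (29.8600,67.6377) → (44.2117,63.5962), returning to the start.

Shape 3 is a regular polygon drawn with `<polygon>`. Its stroke #ff00ff means engrave at S233, F3355. After flipping Y the toolpath is (266.4545,137.8658) → (266.3359,132.1984) → (261.8310,128.7577) → (256.3321,130.1344) → (253.9800,135.2920) → (256.5459,140.3467) → (262.0976,141.4921) → (266.4545,137.8658), returning to the start.

Shape 4 is a rectangle drawn with `<path>`. Its stroke #008000 means cut at S837, F1613. After flipping Y the toolpath is (121.5797,105.3551) → (161.6924,105.3551) → (161.6924,33.8895) → (121.5797,33.8895) → (121.5797,105.3551), returning to the start.

Shape 5 is a closed polygon drawn with `<polygon>`. Its stroke #008000 means cut at S837, F1613. After flipping Y the toolpath is (33.6325,62.6452) → (11.5577,6.9217) → (39.5286,87.9872) → (203.5427,138.1150) → (108.6135,133.1462) → (33.6325,62.6452), returning to the start.

Shape 6 is a regular polygon drawn with `<polygon>`. Its stroke #008000 means cut at S837, F1613. After flipping Y the toolpath is (46.3216,74.5805) → (83.9468,70.5260) → (99.2481,35.9144) → (76.9242,5.3573) → (39.2990,9.4118) → (23.9977,44.0234) → (46.3216,74.5805), returning to the start.

Shape 7 is a rectangle drawn with `<rect>`. Its stroke #008000 means cut at S837, F1613. After flipping Y the toolpath is (165.2252,99.7620) → (177.0505,99.7620) → (177.0505,61.2068) → (165.2252,61.2068) → (165.2252,99.7620), returning to the start.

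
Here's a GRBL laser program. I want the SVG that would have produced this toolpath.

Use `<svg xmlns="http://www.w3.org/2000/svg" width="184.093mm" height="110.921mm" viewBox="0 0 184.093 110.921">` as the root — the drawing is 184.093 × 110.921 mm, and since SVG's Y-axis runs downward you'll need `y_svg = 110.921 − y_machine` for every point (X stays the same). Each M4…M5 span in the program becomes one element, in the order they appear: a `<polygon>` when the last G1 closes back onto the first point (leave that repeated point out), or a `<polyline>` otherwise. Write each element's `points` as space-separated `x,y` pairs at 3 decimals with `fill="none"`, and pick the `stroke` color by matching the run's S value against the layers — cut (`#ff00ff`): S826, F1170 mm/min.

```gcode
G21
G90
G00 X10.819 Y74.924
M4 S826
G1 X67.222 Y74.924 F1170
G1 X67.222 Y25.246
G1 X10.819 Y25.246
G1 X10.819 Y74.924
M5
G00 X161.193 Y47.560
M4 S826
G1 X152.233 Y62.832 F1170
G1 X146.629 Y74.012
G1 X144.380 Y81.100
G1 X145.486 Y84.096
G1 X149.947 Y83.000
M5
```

<svg xmlns="http://www.w3.org/2000/svg" width="184.093mm" height="110.921mm" viewBox="0 0 184.093 110.921">
  <polygon points="10.819,35.997 67.222,35.997 67.222,85.675 10.819,85.675" fill="none" stroke="#ff00ff"/>
  <polyline points="161.193,63.361 152.233,48.089 146.629,36.909 144.380,29.821 145.486,26.825 149.947,27.921" fill="none" stroke="#ff00ff"/>
</svg>

Each laser-on run becomes one SVG element. Flip Y back into SVG space with y_svg = 110.921 − y_machine. Every run uses S826, so all elements get stroke `#ff00ff` (cut).

Run 1: The run returns to its start, so emit a `<polygon>` with points (Y-flipped): 10.819,35.997 67.222,35.997 67.222,85.675 10.819,85.675.

Run 2: The run is open, so emit a `<polyline>` with points (Y-flipped): 161.193,63.361 152.233,48.089 146.629,36.909 144.380,29.821 145.486,26.825 149.947,27.921.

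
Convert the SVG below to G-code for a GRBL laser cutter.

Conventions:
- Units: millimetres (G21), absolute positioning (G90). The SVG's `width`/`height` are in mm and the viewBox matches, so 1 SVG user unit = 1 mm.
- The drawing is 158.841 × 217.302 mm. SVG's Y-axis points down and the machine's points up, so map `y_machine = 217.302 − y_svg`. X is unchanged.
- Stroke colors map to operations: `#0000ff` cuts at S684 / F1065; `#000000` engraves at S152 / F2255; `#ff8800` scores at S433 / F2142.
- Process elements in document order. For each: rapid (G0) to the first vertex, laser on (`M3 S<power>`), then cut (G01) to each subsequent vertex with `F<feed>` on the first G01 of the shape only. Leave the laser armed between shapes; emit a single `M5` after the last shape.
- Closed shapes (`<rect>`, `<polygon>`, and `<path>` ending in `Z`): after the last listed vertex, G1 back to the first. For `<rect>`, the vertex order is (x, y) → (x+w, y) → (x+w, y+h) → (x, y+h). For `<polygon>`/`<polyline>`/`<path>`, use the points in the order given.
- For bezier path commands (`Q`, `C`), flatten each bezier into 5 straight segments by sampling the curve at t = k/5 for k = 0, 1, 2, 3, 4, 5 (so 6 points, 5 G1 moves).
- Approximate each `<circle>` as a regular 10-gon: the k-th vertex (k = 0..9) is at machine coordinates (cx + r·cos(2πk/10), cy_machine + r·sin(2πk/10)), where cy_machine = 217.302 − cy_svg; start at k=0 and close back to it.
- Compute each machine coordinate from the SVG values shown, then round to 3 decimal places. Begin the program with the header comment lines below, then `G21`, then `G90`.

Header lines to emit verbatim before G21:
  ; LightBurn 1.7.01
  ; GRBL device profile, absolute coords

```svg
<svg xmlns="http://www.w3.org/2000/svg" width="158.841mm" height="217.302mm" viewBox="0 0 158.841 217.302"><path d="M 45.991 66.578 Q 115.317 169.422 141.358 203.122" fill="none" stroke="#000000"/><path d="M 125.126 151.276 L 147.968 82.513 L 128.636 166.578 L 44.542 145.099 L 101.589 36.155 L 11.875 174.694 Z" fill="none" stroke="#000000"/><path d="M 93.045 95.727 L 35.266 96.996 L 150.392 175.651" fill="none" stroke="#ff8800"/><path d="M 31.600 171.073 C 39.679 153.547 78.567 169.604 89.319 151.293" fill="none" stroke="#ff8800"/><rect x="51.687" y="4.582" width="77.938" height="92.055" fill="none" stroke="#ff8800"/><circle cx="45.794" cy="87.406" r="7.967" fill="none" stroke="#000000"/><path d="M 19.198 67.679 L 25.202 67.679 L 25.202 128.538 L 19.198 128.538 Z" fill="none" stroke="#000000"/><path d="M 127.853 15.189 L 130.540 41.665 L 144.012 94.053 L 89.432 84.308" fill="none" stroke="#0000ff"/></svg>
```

Since the viewBox matches the mm dimensions, user units are millimetres directly. The only transform is the Y-flip y_m = 217.302 − y_svg.

Shape 1 is a quadratic bezier drawn with `<path>`. Its stroke #000000 means engrave at S152, F2255. After flipping Y the toolpath is (45.991,150.724) → (71.990,112.352) → (94.526,79.512) → (113.600,52.203) → (129.210,30.426) → (141.358,14.180).

Shape 2 is a closed polygon drawn with `<path>`. Its stroke #000000 means engrave at S152, F2255. After flipping Y the toolpath is (125.126,66.026) → (147.968,134.789) → (128.636,50.724) → (44.542,72.203) → (101.589,181.147) → (11.875,42.608) → (125.126,66.026), returning to the start.

Shape 3 is a open polyline drawn with `<path>`. Its stroke #ff8800 means score at S433, F2142. After flipping Y the toolpath is (93.045,121.575) → (35.266,120.306) → (150.392,41.651).

Shape 4 is a cubic bezier drawn with `<path>`. Its stroke #ff8800 means score at S433, F2142. After flipping Y the toolpath is (31.600,46.229) → (39.673,53.258) → (52.311,55.489) → (66.684,56.184) → (79.963,58.603) → (89.319,66.009).

Shape 5 is a rectangle drawn with `<rect>`. Its stroke #ff8800 means score at S433, F2142. After flipping Y the toolpath is (51.687,212.720) → (129.625,212.720) → (129.625,120.665) → (51.687,120.665) → (51.687,212.720), returning to the start.

Shape 6 is a circle drawn with `<circle>`. Its stroke #000000 means engrave at S152, F2255. After flipping Y the toolpath is (53.761,129.896) → (52.239,134.579) → (48.256,137.473) → (43.332,137.473) → (39.349,134.579) → (37.827,129.896) → (39.349,125.213) → (43.332,122.319) → (48.256,122.319) → (52.239,125.213) → (53.761,129.896), returning to the start.

Shape 7 is a rectangle drawn with `<path>`. Its stroke #000000 means engrave at S152, F2255. After flipping Y the toolpath is (19.198,149.623) → (25.202,149.623) → (25.202,88.764) → (19.198,88.764) → (19.198,149.623), returning to the start.

Shape 8 is a open polyline drawn with `<path>`. Its stroke #0000ff means cut at S684, F1065. After flipping Y the toolpath is (127.853,202.113) → (130.540,175.637) → (144.012,123.249) → (89.432,132.994).

; LightBurn 1.7.01
; GRBL device profile, absolute coords
G21
G90
G0 X45.991 Y150.724
M3 S152
G01 X71.990 Y112.352 F2255
G01 X94.526 Y79.512
G01 X113.600 Y52.203
G01 X129.210 Y30.426
G01 X141.358 Y14.180
G0 X125.126 Y66.026
M3 S152
G01 X147.968 Y134.789 F2255
G01 X128.636 Y50.724
G01 X44.542 Y72.203
G01 X101.589 Y181.147
G01 X11.875 Y42.608
G01 X125.126 Y66.026
G0 X93.045 Y121.575
M3 S433
G01 X35.266 Y120.306 F2142
G01 X150.392 Y41.651
G0 X31.600 Y46.229
M3 S433
G01 X39.673 Y53.258 F2142
G01 X52.311 Y55.489
G01 X66.684 Y56.184
G01 X79.963 Y58.603
G01 X89.319 Y66.009
G0 X51.687 Y212.720
M3 S433
G01 X129.625 Y212.720 F2142
G01 X129.625 Y120.665
G01 X51.687 Y120.665
G01 X51.687 Y212.720
G0 X53.761 Y129.896
M3 S152
G01 X52.239 Y134.579 F2255
G01 X48.256 Y137.473
G01 X43.332 Y137.473
G01 X39.349 Y134.579
G01 X37.827 Y129.896
G01 X39.349 Y125.213
G01 X43.332 Y122.319
G01 X48.256 Y122.319
G01 X52.239 Y125.213
G01 X53.761 Y129.896
G0 X19.198 Y149.623
M3 S152
G01 X25.202 Y149.623 F2255
G01 X25.202 Y88.764
G01 X19.198 Y88.764
G01 X19.198 Y149.623
G0 X127.853 Y202.113
M3 S684
G01 X130.540 Y175.637 F1065
G01 X144.012 Y123.249
G01 X89.432 Y132.994
M5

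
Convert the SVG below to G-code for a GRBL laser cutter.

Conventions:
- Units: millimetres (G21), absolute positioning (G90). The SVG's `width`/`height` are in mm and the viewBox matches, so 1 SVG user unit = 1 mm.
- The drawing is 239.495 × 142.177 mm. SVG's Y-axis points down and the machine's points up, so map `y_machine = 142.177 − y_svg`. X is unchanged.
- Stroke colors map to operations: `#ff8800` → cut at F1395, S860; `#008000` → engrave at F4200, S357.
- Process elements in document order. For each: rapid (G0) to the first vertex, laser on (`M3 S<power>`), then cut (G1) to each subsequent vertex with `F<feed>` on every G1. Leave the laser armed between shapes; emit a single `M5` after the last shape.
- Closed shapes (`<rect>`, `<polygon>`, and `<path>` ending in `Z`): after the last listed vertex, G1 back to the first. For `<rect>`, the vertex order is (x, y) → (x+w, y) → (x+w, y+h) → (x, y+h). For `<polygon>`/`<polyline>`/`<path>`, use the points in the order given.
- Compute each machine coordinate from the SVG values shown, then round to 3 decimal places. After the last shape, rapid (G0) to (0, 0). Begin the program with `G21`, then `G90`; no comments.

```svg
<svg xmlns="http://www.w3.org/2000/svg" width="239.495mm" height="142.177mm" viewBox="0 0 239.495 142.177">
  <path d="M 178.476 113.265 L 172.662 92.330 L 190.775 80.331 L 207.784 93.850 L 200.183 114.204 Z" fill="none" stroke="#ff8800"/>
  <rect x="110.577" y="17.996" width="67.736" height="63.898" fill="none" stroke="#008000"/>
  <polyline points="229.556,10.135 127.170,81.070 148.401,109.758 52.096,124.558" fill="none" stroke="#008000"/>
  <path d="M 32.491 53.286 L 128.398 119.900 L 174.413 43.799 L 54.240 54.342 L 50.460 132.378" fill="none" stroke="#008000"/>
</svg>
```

G21
G90
G0 X178.476 Y28.912
M3 S860
G1 X172.662 Y49.847 F1395
G1 X190.775 Y61.846 F1395
G1 X207.784 Y48.327 F1395
G1 X200.183 Y27.973 F1395
G1 X178.476 Y28.912 F1395
G0 X110.577 Y124.181
M3 S357
G1 X178.313 Y124.181 F4200
G1 X178.313 Y60.283 F4200
G1 X110.577 Y60.283 F4200
G1 X110.577 Y124.181 F4200
G0 X229.556 Y132.042
M3 S357
G1 X127.170 Y61.107 F4200
G1 X148.401 Y32.419 F4200
G1 X52.096 Y17.619 F4200
G0 X32.491 Y88.891
M3 S357
G1 X128.398 Y22.277 F4200
G1 X174.413 Y98.378 F4200
G1 X54.240 Y87.835 F4200
G1 X50.460 Y9.799 F4200
M5
G0 X0.000 Y0.000

viewBox `0 0 239.495 142.177` with mm width/height → 1 unit = 1 mm. Flip: y_m = 142.177 − y_svg.

**Shape 1** — `<path>` regular polygon, stroke `#ff8800` → cut (S860, F1395). Machine vertices: (178.476,28.912) → (172.662,49.847) → (190.775,61.846) → (207.784,48.327) → (200.183,27.973) → (178.476,28.912). Closed: final G1 returns to the first vertex.

**Shape 2** — `<rect>` rectangle, stroke `#008000` → engrave (S357, F4200). Machine vertices: (110.577,124.181) → (178.313,124.181) → (178.313,60.283) → (110.577,60.283) → (110.577,124.181). Closed: final G1 returns to the first vertex.

**Shape 3** — `<polyline>` open polyline, stroke `#008000` → engrave (S357, F4200). Machine vertices: (229.556,132.042) → (127.170,61.107) → (148.401,32.419) → (52.096,17.619). Open path.

**Shape 4** — `<path>` open polyline, stroke `#008000` → engrave (S357, F4200). Machine vertices: (32.491,88.891) → (128.398,22.277) → (174.413,98.378) → (54.240,87.835) → (50.460,9.799). Open path.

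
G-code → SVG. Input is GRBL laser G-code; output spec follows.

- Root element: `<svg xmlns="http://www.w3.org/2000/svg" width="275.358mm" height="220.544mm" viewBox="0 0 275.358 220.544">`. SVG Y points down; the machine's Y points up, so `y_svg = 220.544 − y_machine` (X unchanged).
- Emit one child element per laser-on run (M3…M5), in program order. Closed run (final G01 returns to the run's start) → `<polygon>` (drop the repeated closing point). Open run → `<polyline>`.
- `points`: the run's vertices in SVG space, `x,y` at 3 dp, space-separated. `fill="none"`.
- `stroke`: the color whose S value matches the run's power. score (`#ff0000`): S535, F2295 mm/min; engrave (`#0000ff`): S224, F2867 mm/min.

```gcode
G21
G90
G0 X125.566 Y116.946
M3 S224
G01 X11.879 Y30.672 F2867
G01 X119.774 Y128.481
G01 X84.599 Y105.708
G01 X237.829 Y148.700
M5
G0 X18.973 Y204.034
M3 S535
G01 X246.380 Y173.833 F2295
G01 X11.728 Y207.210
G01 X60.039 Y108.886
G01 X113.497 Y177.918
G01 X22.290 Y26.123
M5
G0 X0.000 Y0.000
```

y_svg = 220.544 − y_m.

[1] S224→`#0000ff` (engrave); open run; points: 125.566,103.598 11.879,189.872 119.774,92.063 84.599,114.836 237.829,71.844

[2] S535→`#ff0000` (score); open run; points: 18.973,16.510 246.380,46.711 11.728,13.334 60.039,111.658 113.497,42.626 22.290,194.421

<svg xmlns="http://www.w3.org/2000/svg" width="275.358mm" height="220.544mm" viewBox="0 0 275.358 220.544">
  <polyline points="125.566,103.598 11.879,189.872 119.774,92.063 84.599,114.836 237.829,71.844" fill="none" stroke="#0000ff"/>
  <polyline points="18.973,16.510 246.380,46.711 11.728,13.334 60.039,111.658 113.497,42.626 22.290,194.421" fill="none" stroke="#ff0000"/>
</svg>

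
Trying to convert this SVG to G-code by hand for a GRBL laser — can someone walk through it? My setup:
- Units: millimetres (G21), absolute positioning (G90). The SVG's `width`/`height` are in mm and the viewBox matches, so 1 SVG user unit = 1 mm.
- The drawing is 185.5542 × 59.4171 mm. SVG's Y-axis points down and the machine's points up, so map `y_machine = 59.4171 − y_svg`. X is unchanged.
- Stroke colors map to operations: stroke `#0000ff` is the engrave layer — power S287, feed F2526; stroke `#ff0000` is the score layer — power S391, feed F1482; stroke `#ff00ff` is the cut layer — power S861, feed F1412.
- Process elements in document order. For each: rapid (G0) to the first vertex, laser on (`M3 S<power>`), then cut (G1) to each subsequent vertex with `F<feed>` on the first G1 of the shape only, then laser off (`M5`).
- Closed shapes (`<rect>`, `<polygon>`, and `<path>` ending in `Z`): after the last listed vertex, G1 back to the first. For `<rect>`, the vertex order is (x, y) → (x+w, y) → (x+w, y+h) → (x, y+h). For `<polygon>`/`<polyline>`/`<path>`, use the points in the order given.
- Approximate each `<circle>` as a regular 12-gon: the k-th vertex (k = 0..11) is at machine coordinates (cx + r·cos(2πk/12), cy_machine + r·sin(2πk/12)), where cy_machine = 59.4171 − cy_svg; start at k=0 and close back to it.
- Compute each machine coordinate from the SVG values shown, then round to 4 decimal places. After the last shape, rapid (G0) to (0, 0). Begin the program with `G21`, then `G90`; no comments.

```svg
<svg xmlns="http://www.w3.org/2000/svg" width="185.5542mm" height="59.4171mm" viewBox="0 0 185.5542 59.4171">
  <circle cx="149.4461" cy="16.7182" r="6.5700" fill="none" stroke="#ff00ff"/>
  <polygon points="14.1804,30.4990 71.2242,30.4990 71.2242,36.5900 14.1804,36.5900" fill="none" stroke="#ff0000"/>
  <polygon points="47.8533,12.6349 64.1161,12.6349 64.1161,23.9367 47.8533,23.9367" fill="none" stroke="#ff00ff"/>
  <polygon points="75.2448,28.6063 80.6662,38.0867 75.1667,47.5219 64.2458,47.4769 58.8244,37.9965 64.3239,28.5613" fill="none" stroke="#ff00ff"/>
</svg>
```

1 u = 1 mm; y_m = 59.4171 − y.

[1] `<circle>` circle, #ff00ff→cut S861 F1412: (156.0161,42.6989) → (155.1359,45.9839) → (152.7311,48.3887) → (149.4461,49.2689) → (146.1611,48.3887) → (143.7563,45.9839) → (142.8761,42.6989) → (143.7563,39.4139) → (146.1611,37.0091) → (149.4461,36.1289) → (152.7311,37.0091) → (155.1359,39.4139) → (156.0161,42.6989) (closed)

[2] `<polygon>` rectangle, #ff0000→score S391 F1482: (14.1804,28.9181) → (71.2242,28.9181) → (71.2242,22.8271) → (14.1804,22.8271) → (14.1804,28.9181) (closed)

[3] `<polygon>` rectangle, #ff00ff→cut S861 F1412: (47.8533,46.7822) → (64.1161,46.7822) → (64.1161,35.4804) → (47.8533,35.4804) → (47.8533,46.7822) (closed)

[4] `<polygon>` regular polygon, #ff00ff→cut S861 F1412: (75.2448,30.8108) → (80.6662,21.3304) → (75.1667,11.8952) → (64.2458,11.9402) → (58.8244,21.4206) → (64.3239,30.8558) → (75.2448,30.8108) (closed)

G21
G90
G0 X156.0161 Y42.6989
M3 S861
G1 X155.1359 Y45.9839 F1412
G1 X152.7311 Y48.3887
G1 X149.4461 Y49.2689
G1 X146.1611 Y48.3887
G1 X143.7563 Y45.9839
G1 X142.8761 Y42.6989
G1 X143.7563 Y39.4139
G1 X146.1611 Y37.0091
G1 X149.4461 Y36.1289
G1 X152.7311 Y37.0091
G1 X155.1359 Y39.4139
G1 X156.0161 Y42.6989
M5
G0 X14.1804 Y28.9181
M3 S391
G1 X71.2242 Y28.9181 F1482
G1 X71.2242 Y22.8271
G1 X14.1804 Y22.8271
G1 X14.1804 Y28.9181
M5
G0 X47.8533 Y46.7822
M3 S861
G1 X64.1161 Y46.7822 F1412
G1 X64.1161 Y35.4804
G1 X47.8533 Y35.4804
G1 X47.8533 Y46.7822
M5
G0 X75.2448 Y30.8108
M3 S861
G1 X80.6662 Y21.3304 F1412
G1 X75.1667 Y11.8952
G1 X64.2458 Y11.9402
G1 X58.8244 Y21.4206
G1 X64.3239 Y30.8558
G1 X75.2448 Y30.8108
M5
G0 X0.0000 Y0.0000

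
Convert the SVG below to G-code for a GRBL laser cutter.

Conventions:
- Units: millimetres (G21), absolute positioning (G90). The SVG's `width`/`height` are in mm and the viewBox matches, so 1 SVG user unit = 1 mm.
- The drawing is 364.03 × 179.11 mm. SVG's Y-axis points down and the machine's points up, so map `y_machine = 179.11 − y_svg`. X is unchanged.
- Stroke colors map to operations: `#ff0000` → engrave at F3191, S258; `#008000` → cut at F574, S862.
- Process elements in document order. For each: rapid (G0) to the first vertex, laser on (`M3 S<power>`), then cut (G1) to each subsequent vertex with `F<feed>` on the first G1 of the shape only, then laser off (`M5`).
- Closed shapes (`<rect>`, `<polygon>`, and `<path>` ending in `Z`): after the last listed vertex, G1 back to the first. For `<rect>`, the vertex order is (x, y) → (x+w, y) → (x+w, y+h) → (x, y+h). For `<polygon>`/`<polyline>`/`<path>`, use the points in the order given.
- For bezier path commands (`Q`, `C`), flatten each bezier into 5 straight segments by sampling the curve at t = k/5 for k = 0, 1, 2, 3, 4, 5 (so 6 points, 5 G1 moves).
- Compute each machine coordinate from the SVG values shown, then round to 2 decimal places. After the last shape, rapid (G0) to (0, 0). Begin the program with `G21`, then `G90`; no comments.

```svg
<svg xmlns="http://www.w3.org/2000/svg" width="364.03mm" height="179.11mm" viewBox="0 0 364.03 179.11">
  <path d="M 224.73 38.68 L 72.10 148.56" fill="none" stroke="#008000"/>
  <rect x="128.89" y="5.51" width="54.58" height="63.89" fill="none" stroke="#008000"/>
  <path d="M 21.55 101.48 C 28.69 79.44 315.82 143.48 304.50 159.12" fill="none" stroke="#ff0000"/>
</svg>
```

G21
G90
G0 X224.73 Y140.43
M3 S862
G1 X72.10 Y30.55 F574
M5
G0 X128.89 Y173.60
M3 S862
G1 X183.47 Y173.60 F574
G1 X183.47 Y109.71
G1 X128.89 Y109.71
G1 X128.89 Y173.60
M5
G0 X21.55 Y77.63
M3 S258
G1 X54.81 Y81.60 F3191
G1 X127.49 Y71.37
G1 X211.85 Y53.38
G1 X280.11 Y34.11
G1 X304.50 Y19.99
M5
G0 X0.00 Y0.00

viewBox `0 0 364.03 179.11` with mm width/height → 1 unit = 1 mm. Flip: y_m = 179.11 − y_svg.

**Shape 1** — `<path>` line segment, stroke `#008000` → cut (S862, F574). Machine vertices: (224.73,140.43) → (72.10,30.55). Open path.

**Shape 2** — `<rect>` rectangle, stroke `#008000` → cut (S862, F574). Machine vertices: (128.89,173.60) → (183.47,173.60) → (183.47,109.71) → (128.89,109.71) → (128.89,173.60). Closed: final G1 returns to the first vertex.

**Shape 3** — `<path>` cubic bezier, stroke `#ff0000` → engrave (S258, F3191). Control points (SVG): P0=(21.55,101.48), P1=(28.69,79.44), P2=(315.82,143.48), P3=(304.50,159.12); sampled at t=k/5. Machine vertices: (21.55,77.63) → (54.81,81.60) → (127.49,71.37) → (211.85,53.38) → (280.11,34.11) → (304.50,19.99). Open path.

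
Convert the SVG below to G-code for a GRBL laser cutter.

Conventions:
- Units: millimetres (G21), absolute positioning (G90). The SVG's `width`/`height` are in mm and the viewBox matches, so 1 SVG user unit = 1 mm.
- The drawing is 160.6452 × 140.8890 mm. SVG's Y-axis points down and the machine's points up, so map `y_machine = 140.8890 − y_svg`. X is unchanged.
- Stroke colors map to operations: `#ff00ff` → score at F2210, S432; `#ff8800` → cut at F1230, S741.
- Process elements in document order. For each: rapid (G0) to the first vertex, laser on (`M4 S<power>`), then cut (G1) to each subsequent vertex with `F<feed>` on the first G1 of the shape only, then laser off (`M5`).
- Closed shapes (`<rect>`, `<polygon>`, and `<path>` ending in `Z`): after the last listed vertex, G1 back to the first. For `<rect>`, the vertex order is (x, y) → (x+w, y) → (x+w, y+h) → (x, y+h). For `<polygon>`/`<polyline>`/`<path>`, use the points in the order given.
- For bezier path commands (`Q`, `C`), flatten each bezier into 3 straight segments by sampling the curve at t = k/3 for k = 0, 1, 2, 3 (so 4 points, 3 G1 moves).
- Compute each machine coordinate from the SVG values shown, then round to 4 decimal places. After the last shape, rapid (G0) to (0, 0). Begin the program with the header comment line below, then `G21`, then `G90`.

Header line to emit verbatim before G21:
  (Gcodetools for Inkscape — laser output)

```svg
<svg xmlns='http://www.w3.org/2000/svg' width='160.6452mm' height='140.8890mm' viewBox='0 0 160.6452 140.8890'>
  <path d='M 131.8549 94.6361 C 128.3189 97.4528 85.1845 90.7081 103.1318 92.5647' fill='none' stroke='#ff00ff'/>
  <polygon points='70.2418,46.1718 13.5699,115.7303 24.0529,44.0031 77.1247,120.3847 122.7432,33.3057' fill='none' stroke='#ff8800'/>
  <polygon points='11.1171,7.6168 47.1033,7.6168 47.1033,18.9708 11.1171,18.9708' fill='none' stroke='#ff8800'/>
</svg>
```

(Gcodetools for Inkscape — laser output)
G21
G90
G0 X131.8549 Y46.2529
M4 S432
G1 X118.8483 Y45.9506 F2210
G1 X101.8162 Y47.9865
G1 X103.1318 Y48.3243
M5
G0 X70.2418 Y94.7172
M4 S741
G1 X13.5699 Y25.1587 F1230
G1 X24.0529 Y96.8859
G1 X77.1247 Y20.5043
G1 X122.7432 Y107.5833
G1 X70.2418 Y94.7172
M5
G0 X11.1171 Y133.2722
M4 S741
G1 X47.1033 Y133.2722 F1230
G1 X47.1033 Y121.9182
G1 X11.1171 Y121.9182
G1 X11.1171 Y133.2722
M5
G0 X0.0000 Y0.0000

viewBox `0 0 160.6452 140.8890` with mm width/height → 1 unit = 1 mm. Flip: y_m = 140.8890 − y_svg.

**Shape 1** — `<path>` cubic bezier, stroke `#ff00ff` → score (S432, F2210). Control points (SVG): P0=(131.8549,94.6361), P1=(128.3189,97.4528), P2=(85.1845,90.7081), P3=(103.1318,92.5647); sampled at t=k/3. Machine vertices: (131.8549,46.2529) → (118.8483,45.9506) → (101.8162,47.9865) → (103.1318,48.3243). Open path.

**Shape 2** — `<polygon>` closed polygon, stroke `#ff8800` → cut (S741, F1230). Machine vertices: (70.2418,94.7172) → (13.5699,25.1587) → (24.0529,96.8859) → (77.1247,20.5043) → (122.7432,107.5833) → (70.2418,94.7172). Closed: final G1 returns to the first vertex.

**Shape 3** — `<polygon>` rectangle, stroke `#ff8800` → cut (S741, F1230). Machine vertices: (11.1171,133.2722) → (47.1033,133.2722) → (47.1033,121.9182) → (11.1171,121.9182) → (11.1171,133.2722). Closed: final G1 returns to the first vertex.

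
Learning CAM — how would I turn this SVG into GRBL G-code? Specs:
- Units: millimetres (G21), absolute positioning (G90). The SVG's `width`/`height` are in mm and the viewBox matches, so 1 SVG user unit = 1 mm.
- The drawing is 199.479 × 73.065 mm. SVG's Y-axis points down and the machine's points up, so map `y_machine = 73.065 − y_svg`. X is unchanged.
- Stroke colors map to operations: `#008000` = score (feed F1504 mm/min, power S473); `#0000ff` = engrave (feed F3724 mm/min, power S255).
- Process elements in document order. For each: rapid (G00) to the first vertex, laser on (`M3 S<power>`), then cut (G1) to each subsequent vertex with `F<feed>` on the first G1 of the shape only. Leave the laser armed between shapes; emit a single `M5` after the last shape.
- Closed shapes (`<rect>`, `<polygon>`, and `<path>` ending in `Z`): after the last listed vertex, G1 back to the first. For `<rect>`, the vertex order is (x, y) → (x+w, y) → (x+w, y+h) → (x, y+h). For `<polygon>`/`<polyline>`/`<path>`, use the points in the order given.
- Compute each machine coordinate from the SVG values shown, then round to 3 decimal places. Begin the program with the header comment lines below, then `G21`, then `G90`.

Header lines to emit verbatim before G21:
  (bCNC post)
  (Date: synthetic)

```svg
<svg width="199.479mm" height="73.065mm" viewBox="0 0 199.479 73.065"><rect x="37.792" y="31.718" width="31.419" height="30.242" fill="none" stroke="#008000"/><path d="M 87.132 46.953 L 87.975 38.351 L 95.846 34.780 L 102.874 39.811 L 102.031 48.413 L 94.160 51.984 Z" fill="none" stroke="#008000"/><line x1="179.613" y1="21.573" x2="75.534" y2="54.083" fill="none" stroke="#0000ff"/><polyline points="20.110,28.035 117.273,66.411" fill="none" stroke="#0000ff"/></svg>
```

(bCNC post)
(Date: synthetic)
G21
G90
G00 X37.792 Y41.347
M3 S473
G1 X69.211 Y41.347 F1504
G1 X69.211 Y11.105
G1 X37.792 Y11.105
G1 X37.792 Y41.347
G00 X87.132 Y26.112
M3 S473
G1 X87.975 Y34.714 F1504
G1 X95.846 Y38.285
G1 X102.874 Y33.254
G1 X102.031 Y24.652
G1 X94.160 Y21.081
G1 X87.132 Y26.112
G00 X179.613 Y51.492
M3 S255
G1 X75.534 Y18.982 F3724
G00 X20.110 Y45.030
M3 S255
G1 X117.273 Y6.654 F3724
M5

Since the viewBox matches the mm dimensions, user units are millimetres directly. The only transform is the Y-flip y_m = 73.065 − y_svg.

Shape 1 is a rectangle drawn with `<rect>`. Its stroke #008000 means score at S473, F1504. After flipping Y the toolpath is (37.792,41.347) → (69.211,41.347) → (69.211,11.105) → (37.792,11.105) → (37.792,41.347), returning to the start.

Shape 2 is a regular polygon drawn with `<path>`. Its stroke #008000 means score at S473, F1504. After flipping Y the toolpath is (87.132,26.112) → (87.975,34.714) → (95.846,38.285) → (102.874,33.254) → (102.031,24.652) → (94.160,21.081) → (87.132,26.112), returning to the start.

Shape 3 is a line segment drawn with `<line>`. Its stroke #0000ff means engrave at S255, F3724. After flipping Y the toolpath is (179.613,51.492) → (75.534,18.982).

Shape 4 is a line segment drawn with `<polyline>`. Its stroke #0000ff means engrave at S255, F3724. After flipping Y the toolpath is (20.110,45.030) → (117.273,6.654).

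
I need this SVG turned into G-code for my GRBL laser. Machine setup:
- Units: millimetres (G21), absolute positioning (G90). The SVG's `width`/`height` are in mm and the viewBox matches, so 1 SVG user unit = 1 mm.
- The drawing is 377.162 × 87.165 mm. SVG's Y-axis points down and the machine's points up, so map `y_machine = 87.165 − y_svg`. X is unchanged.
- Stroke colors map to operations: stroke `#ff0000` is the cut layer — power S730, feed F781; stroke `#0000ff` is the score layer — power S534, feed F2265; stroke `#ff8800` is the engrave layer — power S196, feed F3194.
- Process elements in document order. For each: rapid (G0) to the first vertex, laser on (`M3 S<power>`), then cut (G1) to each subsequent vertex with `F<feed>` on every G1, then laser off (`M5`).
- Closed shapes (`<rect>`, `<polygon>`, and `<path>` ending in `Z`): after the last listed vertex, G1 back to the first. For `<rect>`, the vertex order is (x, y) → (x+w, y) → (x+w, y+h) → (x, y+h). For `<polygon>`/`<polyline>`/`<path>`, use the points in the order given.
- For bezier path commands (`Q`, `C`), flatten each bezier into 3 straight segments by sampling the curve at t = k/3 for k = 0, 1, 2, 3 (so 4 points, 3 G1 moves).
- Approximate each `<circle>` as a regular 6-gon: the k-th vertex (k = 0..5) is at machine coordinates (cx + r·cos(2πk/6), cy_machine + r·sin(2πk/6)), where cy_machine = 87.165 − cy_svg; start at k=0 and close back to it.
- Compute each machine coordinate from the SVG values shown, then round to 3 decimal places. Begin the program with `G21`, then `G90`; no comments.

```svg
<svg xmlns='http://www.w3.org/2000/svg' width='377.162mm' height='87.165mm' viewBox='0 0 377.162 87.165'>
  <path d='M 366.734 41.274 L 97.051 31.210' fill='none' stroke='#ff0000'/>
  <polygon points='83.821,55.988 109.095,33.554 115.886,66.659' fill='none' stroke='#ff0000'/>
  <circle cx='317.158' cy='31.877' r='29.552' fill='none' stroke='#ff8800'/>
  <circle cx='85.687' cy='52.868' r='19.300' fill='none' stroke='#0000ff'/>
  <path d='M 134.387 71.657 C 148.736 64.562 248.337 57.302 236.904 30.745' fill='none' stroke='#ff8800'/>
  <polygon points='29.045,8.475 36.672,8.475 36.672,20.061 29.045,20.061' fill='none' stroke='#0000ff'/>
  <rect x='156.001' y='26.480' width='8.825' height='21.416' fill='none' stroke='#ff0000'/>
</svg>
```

G21
G90
G0 X366.734 Y45.891
M3 S730
G1 X97.051 Y55.955 F781
M5
G0 X83.821 Y31.177
M3 S730
G1 X109.095 Y53.611 F781
G1 X115.886 Y20.506 F781
G1 X83.821 Y31.177 F781
M5
G0 X346.710 Y55.288
M3 S196
G1 X331.934 Y80.881 F3194
G1 X302.382 Y80.881 F3194
G1 X287.606 Y55.288 F3194
G1 X302.382 Y29.695 F3194
G1 X331.934 Y29.695 F3194
G1 X346.710 Y55.288 F3194
M5
G0 X104.987 Y34.297
M3 S534
G1 X95.337 Y51.011 F2265
G1 X76.037 Y51.011 F2265
G1 X66.387 Y34.297 F2265
G1 X76.037 Y17.583 F2265
G1 X95.337 Y17.583 F2265
G1 X104.987 Y34.297 F2265
M5
G0 X134.387 Y15.508
M3 S196
G1 X169.883 Y23.367 F3194
G1 X218.596 Y35.587 F3194
G1 X236.904 Y56.420 F3194
M5
G0 X29.045 Y78.690
M3 S534
G1 X36.672 Y78.690 F2265
G1 X36.672 Y67.104 F2265
G1 X29.045 Y67.104 F2265
G1 X29.045 Y78.690 F2265
M5
G0 X156.001 Y60.685
M3 S730
G1 X164.826 Y60.685 F781
G1 X164.826 Y39.269 F781
G1 X156.001 Y39.269 F781
G1 X156.001 Y60.685 F781
M5

viewBox `0 0 377.162 87.165` with mm width/height → 1 unit = 1 mm. Flip: y_m = 87.165 − y_svg.

**Shape 1** — `<path>` line segment, stroke `#ff0000` → cut (S730, F781). Machine vertices: (366.734,45.891) → (97.051,55.955). Open path.

**Shape 2** — `<polygon>` regular polygon, stroke `#ff0000` → cut (S730, F781). Machine vertices: (83.821,31.177) → (109.095,53.611) → (115.886,20.506) → (83.821,31.177). Closed: final G1 returns to the first vertex.

**Shape 3** — `<circle>` circle, stroke `#ff8800` → engrave (S196, F3194). Machine vertices: (346.710,55.288) → (331.934,80.881) → (302.382,80.881) → (287.606,55.288) → (302.382,29.695) → (331.934,29.695) → (346.710,55.288). Closed: final G1 returns to the first vertex.

**Shape 4** — `<circle>` circle, stroke `#0000ff` → score (S534, F2265). Machine vertices: (104.987,34.297) → (95.337,51.011) → (76.037,51.011) → (66.387,34.297) → (76.037,17.583) → (95.337,17.583) → (104.987,34.297). Closed: final G1 returns to the first vertex.

**Shape 5** — `<path>` cubic bezier, stroke `#ff8800` → engrave (S196, F3194). Control points (SVG): P0=(134.387,71.657), P1=(148.736,64.562), P2=(248.337,57.302), P3=(236.904,30.745); sampled at t=k/3. Machine vertices: (134.387,15.508) → (169.883,23.367) → (218.596,35.587) → (236.904,56.420). Open path.

**Shape 6** — `<polygon>` rectangle, stroke `#0000ff` → score (S534, F2265). Machine vertices: (29.045,78.690) → (36.672,78.690) → (36.672,67.104) → (29.045,67.104) → (29.045,78.690). Closed: final G1 returns to the first vertex.

**Shape 7** — `<rect>` rectangle, stroke `#ff0000` → cut (S730, F781). Machine vertices: (156.001,60.685) → (164.826,60.685) → (164.826,39.269) → (156.001,39.269) → (156.001,60.685). Closed: final G1 returns to the first vertex.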